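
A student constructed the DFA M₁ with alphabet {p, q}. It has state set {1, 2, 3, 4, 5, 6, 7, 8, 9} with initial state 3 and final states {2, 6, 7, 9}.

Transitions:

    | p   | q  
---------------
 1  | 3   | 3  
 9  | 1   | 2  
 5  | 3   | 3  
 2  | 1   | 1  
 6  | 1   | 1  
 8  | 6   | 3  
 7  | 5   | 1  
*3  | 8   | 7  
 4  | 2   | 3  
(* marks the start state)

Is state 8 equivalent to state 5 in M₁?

No

Reachable states from the start: {1,3,5,6,7,8}. Unreachable: {2,4,9} — drop them.
Start with accepting vs non-accepting: {6,7} | {1,3,5,8}.
Refine {1,3,5,8} on symbol p: members go to different blocks, giving {1,3,5} and {8}.
Refine {1,3,5} on symbol p: members go to different blocks, giving {1,5} and {3}.
Stable partition: {6,7} | {1,5} | {8} | {3} — 4 equivalence classes.
8 and 5 end up in different blocks, so they are distinguishable. For instance, the string 'p' is accepted from only 8.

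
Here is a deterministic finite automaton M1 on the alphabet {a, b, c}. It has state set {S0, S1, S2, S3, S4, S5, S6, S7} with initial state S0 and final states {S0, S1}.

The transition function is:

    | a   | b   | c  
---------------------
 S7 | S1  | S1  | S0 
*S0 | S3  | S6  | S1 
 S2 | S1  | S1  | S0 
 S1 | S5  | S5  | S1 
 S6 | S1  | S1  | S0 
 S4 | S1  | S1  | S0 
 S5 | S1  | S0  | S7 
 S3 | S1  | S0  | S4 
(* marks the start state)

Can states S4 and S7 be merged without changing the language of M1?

Yes

States {S2} cannot be reached from the start state, so discard them.
Start with accepting vs non-accepting: {S0,S1} | {S3,S4,S5,S6,S7}.
Split {S3,S4,S5,S6,S7} by δ(·,c) → {S4,S6,S7} and {S3,S5}.
Refine {S0,S1} on symbol b: members go to different blocks, giving {S0} and {S1}.
The partition is now stable with 4 blocks: {S0} | {S4,S6,S7} | {S3,S5} | {S1}.
S4 and S7 lie in the same block of the stable partition, so they are equivalent — no string distinguishes them.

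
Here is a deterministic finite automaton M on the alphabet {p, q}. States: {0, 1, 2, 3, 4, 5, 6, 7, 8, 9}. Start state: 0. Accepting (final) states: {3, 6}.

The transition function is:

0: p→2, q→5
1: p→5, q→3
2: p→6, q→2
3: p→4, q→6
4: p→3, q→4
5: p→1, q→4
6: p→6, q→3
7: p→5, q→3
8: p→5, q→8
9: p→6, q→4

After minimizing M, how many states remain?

7

Reachable states from the start: {0,1,2,3,4,5,6}. Unreachable: {7,8,9} — drop them.
P0 = {3,6} | {0,1,2,4,5}.
Split {3,6} by δ(·,p) → {3} and {6}.
Refine {0,1,2,4,5} on symbol p: members go to different blocks, giving {0,1,5} and {2} and {4}.
Split {0,1,5} by δ(·,p) → {1,5} and {0}.
On input q, block {1,5} splits into {1} and {5}.
The partition is now stable with 7 blocks: {3} | {1} | {6} | {2} | {4} | {0} | {5}.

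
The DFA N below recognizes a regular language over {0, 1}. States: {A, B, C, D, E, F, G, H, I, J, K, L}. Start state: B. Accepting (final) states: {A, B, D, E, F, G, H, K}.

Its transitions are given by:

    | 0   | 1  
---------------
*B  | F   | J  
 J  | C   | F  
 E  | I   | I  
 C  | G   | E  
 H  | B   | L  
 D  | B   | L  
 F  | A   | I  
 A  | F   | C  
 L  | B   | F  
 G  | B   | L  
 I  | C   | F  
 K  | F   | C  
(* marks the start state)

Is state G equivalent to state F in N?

States {D,H,K} cannot be reached from the start state, so discard them.
Initial partition by acceptance: {A,B,E,F,G} | {C,I,J,L}.
Refine {A,B,E,F,G} on symbol 0: members go to different blocks, giving {A,B,F,G} and {E}.
Split {C,I,J,L} by δ(·,0) → {C,L} and {I,J}.
Split {A,B,F,G} by δ(·,1) → {A,G} and {B,F}.
Split {C,L} by δ(·,0) → {C} and {L}.
On input 1, block {A,G} splits into {A} and {G}.
Split {B,F} by δ(·,0) → {B} and {F}.
Stable partition: {A} | {C} | {E} | {I,J} | {B} | {L} | {G} | {F} — 8 equivalence classes.
G and F end up in different blocks, so they are distinguishable. For instance, the string '10' is accepted from only G.

No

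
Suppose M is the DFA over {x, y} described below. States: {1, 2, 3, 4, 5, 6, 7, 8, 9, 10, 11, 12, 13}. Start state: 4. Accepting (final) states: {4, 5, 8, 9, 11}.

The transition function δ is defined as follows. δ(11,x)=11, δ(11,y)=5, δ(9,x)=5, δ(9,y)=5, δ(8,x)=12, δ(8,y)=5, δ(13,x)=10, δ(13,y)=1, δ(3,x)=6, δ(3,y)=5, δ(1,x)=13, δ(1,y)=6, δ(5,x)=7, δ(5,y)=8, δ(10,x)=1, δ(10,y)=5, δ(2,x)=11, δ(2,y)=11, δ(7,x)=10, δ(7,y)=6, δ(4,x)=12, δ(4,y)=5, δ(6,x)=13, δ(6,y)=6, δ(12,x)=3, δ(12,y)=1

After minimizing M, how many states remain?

States {2,9,11} cannot be reached from the start state, so discard them.
Start with accepting vs non-accepting: {4,5,8} | {1,3,6,7,10,12,13}.
Split {1,3,6,7,10,12,13} by δ(·,y) → {1,6,7,12,13} and {3,10}.
Refine {1,6,7,12,13} on symbol x: members go to different blocks, giving {7,12,13} and {1,6}.
The partition is now stable with 4 blocks: {4,5,8} | {7,12,13} | {3,10} | {1,6}.

4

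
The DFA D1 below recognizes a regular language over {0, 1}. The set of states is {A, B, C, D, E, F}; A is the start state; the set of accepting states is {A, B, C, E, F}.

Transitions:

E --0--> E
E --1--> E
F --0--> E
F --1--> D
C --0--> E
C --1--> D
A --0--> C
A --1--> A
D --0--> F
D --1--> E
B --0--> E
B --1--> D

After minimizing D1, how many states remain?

Reachable states from the start: {A,C,D,E,F}. Unreachable: {B} — drop them.
Start with accepting vs non-accepting: {A,C,E,F} | {D}.
Split {A,C,E,F} by δ(·,1) → {A,E} and {C,F}.
Refine {A,E} on symbol 0: members go to different blocks, giving {A} and {E}.
No further refinement is possible. Final partition (4 blocks): {A} | {D} | {C,F} | {E}.

4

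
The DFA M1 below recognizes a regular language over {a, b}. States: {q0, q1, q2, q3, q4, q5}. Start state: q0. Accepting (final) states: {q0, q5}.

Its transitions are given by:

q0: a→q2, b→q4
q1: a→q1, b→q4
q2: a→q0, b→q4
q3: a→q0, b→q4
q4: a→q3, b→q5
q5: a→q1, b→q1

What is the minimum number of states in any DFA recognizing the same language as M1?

5

Start with accepting vs non-accepting: {q0,q5} | {q1,q2,q3,q4}.
Refine {q1,q2,q3,q4} on symbol a: members go to different blocks, giving {q1,q4} and {q2,q3}.
On input a, block {q0,q5} splits into {q0} and {q5}.
Refine {q1,q4} on symbol a: members go to different blocks, giving {q1} and {q4}.
The partition is now stable with 5 blocks: {q0} | {q1} | {q2,q3} | {q5} | {q4}.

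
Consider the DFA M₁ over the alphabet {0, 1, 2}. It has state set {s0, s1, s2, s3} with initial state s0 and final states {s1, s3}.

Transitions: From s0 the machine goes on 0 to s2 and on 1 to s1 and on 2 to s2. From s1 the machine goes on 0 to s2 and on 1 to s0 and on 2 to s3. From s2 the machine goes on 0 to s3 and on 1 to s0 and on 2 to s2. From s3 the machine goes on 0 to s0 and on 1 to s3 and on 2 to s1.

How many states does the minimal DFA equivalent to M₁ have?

P0 = {s1,s3} | {s0,s2}.
Refine {s1,s3} on symbol 1: members go to different blocks, giving {s1} and {s3}.
Split {s0,s2} by δ(·,0) → {s0} and {s2}.
The partition is now stable with 4 blocks: {s1} | {s0} | {s3} | {s2}.

4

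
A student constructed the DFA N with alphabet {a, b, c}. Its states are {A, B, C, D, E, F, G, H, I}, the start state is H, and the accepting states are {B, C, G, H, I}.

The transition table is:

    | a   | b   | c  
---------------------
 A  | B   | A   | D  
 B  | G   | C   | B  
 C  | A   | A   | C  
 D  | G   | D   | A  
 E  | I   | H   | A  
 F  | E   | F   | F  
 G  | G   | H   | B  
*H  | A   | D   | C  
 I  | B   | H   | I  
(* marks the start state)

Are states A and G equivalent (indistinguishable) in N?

States {E,F,I} cannot be reached from the start state, so discard them.
Start with accepting vs non-accepting: {B,C,G,H} | {A,D}.
Refine {B,C,G,H} on symbol a: members go to different blocks, giving {B,G} and {C,H}.
The partition is now stable with 3 blocks: {B,G} | {A,D} | {C,H}.
A and G end up in different blocks, so they are distinguishable. For instance, the string 'ε' is accepted from only G.

No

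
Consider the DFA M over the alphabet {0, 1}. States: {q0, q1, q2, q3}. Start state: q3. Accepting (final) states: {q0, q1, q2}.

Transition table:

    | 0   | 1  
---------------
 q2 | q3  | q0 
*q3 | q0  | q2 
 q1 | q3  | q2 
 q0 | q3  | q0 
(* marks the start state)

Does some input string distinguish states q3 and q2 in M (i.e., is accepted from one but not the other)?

Yes

States {q1} cannot be reached from the start state, so discard them.
Initial partition by acceptance: {q0,q2} | {q3}.
The partition is now stable with 2 blocks: {q0,q2} | {q3}.
q3 and q2 end up in different blocks, so they are distinguishable. For instance, the string 'ε' is accepted from only q2.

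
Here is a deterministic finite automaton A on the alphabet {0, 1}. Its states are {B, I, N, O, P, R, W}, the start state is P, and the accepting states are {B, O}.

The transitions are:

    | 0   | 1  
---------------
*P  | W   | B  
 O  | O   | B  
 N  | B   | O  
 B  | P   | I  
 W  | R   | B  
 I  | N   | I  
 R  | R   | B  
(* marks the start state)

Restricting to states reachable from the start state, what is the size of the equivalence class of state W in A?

3

Initial partition by acceptance: {B,O} | {I,N,P,R,W}.
Refine {B,O} on symbol 0: members go to different blocks, giving {B} and {O}.
Split {I,N,P,R,W} by δ(·,0) → {I,P,R,W} and {N}.
On input 0, block {I,P,R,W} splits into {P,R,W} and {I}.
Stable partition: {B} | {P,R,W} | {O} | {N} | {I} — 5 equivalence classes.
The equivalence class containing W is {P,R,W}, of size 3.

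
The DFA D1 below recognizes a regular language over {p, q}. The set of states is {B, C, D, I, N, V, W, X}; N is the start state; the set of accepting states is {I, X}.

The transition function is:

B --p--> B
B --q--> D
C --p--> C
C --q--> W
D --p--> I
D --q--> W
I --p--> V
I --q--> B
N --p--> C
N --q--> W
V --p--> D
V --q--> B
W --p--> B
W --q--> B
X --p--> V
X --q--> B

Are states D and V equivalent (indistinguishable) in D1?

No

States {X} cannot be reached from the start state, so discard them.
Initial partition by acceptance: {I} | {B,C,D,N,V,W}.
Refine {B,C,D,N,V,W} on symbol p: members go to different blocks, giving {B,C,N,V,W} and {D}.
On input p, block {B,C,N,V,W} splits into {B,C,N,W} and {V}.
Split {B,C,N,W} by δ(·,q) → {C,N,W} and {B}.
Refine {C,N,W} on symbol p: members go to different blocks, giving {C,N} and {W}.
Stable partition: {I} | {C,N} | {D} | {V} | {B} | {W} — 6 equivalence classes.
D and V end up in different blocks, so they are distinguishable. For instance, the string 'p' is accepted from only D.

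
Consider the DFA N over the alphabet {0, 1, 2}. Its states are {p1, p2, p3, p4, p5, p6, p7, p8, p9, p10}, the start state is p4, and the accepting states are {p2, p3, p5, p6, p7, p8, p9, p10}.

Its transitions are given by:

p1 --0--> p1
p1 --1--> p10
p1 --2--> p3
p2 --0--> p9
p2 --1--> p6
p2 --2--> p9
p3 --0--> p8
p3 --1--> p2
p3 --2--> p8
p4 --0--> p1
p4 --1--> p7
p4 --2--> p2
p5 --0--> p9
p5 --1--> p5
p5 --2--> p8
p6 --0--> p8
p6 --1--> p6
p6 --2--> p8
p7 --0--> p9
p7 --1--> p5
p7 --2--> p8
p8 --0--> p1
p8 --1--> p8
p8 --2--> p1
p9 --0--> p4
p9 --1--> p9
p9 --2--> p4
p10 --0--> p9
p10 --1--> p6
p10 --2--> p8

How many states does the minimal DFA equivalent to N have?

All states are reachable from the start state.
P0 = {p2,p3,p5,p6,p7,p8,p9,p10} | {p1,p4}.
On input 0, block {p2,p3,p5,p6,p7,p8,p9,p10} splits into {p2,p3,p5,p6,p7,p10} and {p8,p9}.
Stable partition: {p2,p3,p5,p6,p7,p10} | {p1,p4} | {p8,p9} — 3 equivalence classes.

3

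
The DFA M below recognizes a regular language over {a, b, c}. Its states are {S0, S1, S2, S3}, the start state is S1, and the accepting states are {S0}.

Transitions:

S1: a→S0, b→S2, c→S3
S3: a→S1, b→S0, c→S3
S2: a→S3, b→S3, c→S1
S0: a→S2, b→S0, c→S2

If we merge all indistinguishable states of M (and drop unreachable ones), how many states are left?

All states are reachable from the start state.
Initial partition by acceptance: {S0} | {S1,S2,S3}.
Split {S1,S2,S3} by δ(·,a) → {S2,S3} and {S1}.
Refine {S2,S3} on symbol a: members go to different blocks, giving {S2} and {S3}.
The partition is now stable with 4 blocks: {S0} | {S2} | {S1} | {S3}.

4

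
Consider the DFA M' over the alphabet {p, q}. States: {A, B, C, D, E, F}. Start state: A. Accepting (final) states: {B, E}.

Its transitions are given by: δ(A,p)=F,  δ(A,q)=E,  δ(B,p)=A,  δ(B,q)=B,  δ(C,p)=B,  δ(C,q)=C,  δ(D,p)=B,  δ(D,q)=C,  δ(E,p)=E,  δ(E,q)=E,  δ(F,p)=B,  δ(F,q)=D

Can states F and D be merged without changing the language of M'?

Yes

Initial partition by acceptance: {B,E} | {A,C,D,F}.
Refine {B,E} on symbol p: members go to different blocks, giving {B} and {E}.
Refine {A,C,D,F} on symbol p: members go to different blocks, giving {C,D,F} and {A}.
The partition is now stable with 4 blocks: {B} | {C,D,F} | {E} | {A}.
F and D lie in the same block of the stable partition, so they are equivalent — no string distinguishes them.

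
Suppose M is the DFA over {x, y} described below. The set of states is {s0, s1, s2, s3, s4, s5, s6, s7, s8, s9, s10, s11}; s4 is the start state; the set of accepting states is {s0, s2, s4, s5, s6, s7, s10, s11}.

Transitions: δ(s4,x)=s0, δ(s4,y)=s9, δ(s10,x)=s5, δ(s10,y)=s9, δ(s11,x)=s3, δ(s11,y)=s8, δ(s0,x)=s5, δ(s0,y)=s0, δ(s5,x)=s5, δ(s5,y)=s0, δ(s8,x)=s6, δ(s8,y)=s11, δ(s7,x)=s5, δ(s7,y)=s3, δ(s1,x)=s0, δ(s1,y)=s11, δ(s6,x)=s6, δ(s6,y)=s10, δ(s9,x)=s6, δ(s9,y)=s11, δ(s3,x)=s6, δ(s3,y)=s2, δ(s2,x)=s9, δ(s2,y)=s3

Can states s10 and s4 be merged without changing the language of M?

First remove the unreachable states {s1,s7}; 10 states remain.
P0 = {s0,s2,s4,s5,s6,s10,s11} | {s3,s8,s9}.
Split {s0,s2,s4,s5,s6,s10,s11} by δ(·,x) → {s0,s4,s5,s6,s10} and {s2,s11}.
Split {s0,s4,s5,s6,s10} by δ(·,y) → {s0,s5,s6} and {s4,s10}.
Refine {s0,s5,s6} on symbol y: members go to different blocks, giving {s0,s5} and {s6}.
No further refinement is possible. Final partition (5 blocks): {s0,s5} | {s3,s8,s9} | {s2,s11} | {s4,s10} | {s6}.
s10 and s4 lie in the same block of the stable partition, so they are equivalent — no string distinguishes them.

Yes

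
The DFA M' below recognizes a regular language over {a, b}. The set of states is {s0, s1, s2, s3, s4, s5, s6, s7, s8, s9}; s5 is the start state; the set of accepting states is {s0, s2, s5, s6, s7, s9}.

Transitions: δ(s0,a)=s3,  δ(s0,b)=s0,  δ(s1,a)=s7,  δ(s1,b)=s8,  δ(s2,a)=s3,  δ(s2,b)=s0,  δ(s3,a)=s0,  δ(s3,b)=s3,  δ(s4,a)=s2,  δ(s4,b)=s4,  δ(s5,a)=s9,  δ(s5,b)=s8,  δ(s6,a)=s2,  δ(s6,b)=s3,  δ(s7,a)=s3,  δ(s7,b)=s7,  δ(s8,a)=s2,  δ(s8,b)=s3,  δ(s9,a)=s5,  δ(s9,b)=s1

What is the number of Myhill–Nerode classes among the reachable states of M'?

States {s4,s6} cannot be reached from the start state, so discard them.
Initial partition by acceptance: {s0,s2,s5,s7,s9} | {s1,s3,s8}.
Refine {s0,s2,s5,s7,s9} on symbol a: members go to different blocks, giving {s0,s2,s7} and {s5,s9}.
The partition is now stable with 3 blocks: {s0,s2,s7} | {s1,s3,s8} | {s5,s9}.

3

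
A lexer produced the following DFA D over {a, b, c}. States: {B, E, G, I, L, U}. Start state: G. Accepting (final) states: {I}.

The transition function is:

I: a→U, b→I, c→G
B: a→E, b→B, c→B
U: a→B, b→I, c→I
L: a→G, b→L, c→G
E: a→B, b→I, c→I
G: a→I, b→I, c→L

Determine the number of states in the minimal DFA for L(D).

P0 = {I} | {B,E,G,L,U}.
Refine {B,E,G,L,U} on symbol a: members go to different blocks, giving {B,E,L,U} and {G}.
On input a, block {B,E,L,U} splits into {B,E,U} and {L}.
On input b, block {B,E,U} splits into {E,U} and {B}.
The partition is now stable with 5 blocks: {I} | {E,U} | {G} | {L} | {B}.

5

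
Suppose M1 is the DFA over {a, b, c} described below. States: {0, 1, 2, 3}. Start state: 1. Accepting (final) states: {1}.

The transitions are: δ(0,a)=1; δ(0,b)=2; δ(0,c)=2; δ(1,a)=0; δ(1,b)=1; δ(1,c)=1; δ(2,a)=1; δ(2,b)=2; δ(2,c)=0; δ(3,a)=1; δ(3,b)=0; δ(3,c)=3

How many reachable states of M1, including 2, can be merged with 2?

States {3} cannot be reached from the start state, so discard them.
Start with accepting vs non-accepting: {1} | {0,2}.
No further refinement is possible. Final partition (2 blocks): {1} | {0,2}.
The equivalence class containing 2 is {0,2}, of size 2.

2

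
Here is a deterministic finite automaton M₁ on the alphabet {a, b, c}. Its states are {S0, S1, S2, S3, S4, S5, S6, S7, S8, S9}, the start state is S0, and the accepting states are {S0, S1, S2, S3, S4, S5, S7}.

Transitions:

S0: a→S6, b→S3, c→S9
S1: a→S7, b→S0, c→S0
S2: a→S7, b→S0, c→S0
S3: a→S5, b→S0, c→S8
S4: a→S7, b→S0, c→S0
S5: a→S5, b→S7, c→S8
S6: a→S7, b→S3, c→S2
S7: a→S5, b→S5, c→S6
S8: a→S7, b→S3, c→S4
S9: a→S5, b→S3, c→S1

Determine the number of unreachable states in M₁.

Every one of the 10 states is reachable from S0.

0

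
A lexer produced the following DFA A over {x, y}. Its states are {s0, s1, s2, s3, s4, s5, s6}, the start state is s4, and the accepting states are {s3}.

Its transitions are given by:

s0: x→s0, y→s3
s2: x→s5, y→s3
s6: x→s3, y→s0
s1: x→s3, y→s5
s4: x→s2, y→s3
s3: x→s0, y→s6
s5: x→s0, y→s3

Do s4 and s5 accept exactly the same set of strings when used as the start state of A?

First remove the unreachable states {s1}; 6 states remain.
Initial partition by acceptance: {s3} | {s0,s2,s4,s5,s6}.
Split {s0,s2,s4,s5,s6} by δ(·,x) → {s0,s2,s4,s5} and {s6}.
No further refinement is possible. Final partition (3 blocks): {s3} | {s0,s2,s4,s5} | {s6}.
s4 and s5 lie in the same block of the stable partition, so they are equivalent — no string distinguishes them.

Yes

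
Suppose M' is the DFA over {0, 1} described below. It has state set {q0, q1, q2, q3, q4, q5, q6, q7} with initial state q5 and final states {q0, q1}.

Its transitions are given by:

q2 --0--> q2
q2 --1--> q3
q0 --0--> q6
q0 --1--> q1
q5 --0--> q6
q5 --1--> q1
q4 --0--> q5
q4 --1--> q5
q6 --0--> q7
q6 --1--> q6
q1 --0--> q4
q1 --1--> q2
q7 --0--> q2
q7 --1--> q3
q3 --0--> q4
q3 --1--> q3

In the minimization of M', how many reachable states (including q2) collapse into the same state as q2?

States {q0} cannot be reached from the start state, so discard them.
P0 = {q1} | {q2,q3,q4,q5,q6,q7}.
On input 1, block {q2,q3,q4,q5,q6,q7} splits into {q2,q3,q4,q6,q7} and {q5}.
On input 0, block {q2,q3,q4,q6,q7} splits into {q2,q3,q6,q7} and {q4}.
Split {q2,q3,q6,q7} by δ(·,0) → {q2,q6,q7} and {q3}.
Refine {q2,q6,q7} on symbol 1: members go to different blocks, giving {q2,q7} and {q6}.
The partition is now stable with 6 blocks: {q1} | {q2,q7} | {q5} | {q4} | {q3} | {q6}.
The equivalence class containing q2 is {q2,q7}, of size 2.

2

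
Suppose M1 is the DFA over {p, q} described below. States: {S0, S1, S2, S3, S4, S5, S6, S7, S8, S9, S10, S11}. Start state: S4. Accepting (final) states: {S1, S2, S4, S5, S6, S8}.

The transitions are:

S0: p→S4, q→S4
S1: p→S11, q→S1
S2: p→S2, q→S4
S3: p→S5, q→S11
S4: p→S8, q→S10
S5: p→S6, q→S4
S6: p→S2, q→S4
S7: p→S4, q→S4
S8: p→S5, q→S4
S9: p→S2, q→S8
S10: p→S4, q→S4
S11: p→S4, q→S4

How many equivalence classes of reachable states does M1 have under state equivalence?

3

Reachable states from the start: {S2,S4,S5,S6,S8,S10}. Unreachable: {S0,S1,S3,S7,S9,S11} — drop them.
P0 = {S2,S4,S5,S6,S8} | {S10}.
Refine {S2,S4,S5,S6,S8} on symbol q: members go to different blocks, giving {S2,S5,S6,S8} and {S4}.
The partition is now stable with 3 blocks: {S2,S5,S6,S8} | {S10} | {S4}.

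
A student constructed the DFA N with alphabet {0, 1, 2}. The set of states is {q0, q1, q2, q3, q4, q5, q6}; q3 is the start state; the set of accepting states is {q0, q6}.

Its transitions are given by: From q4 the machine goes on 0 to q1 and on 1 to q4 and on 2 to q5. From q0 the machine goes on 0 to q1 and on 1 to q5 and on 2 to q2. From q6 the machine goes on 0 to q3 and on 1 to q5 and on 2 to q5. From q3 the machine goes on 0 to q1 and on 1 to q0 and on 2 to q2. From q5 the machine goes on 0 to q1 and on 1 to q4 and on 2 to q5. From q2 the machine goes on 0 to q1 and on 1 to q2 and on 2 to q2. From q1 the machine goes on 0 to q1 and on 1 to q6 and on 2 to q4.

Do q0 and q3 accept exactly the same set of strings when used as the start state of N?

No

Start with accepting vs non-accepting: {q0,q6} | {q1,q2,q3,q4,q5}.
On input 1, block {q1,q2,q3,q4,q5} splits into {q2,q4,q5} and {q1,q3}.
Stable partition: {q0,q6} | {q2,q4,q5} | {q1,q3} — 3 equivalence classes.
q0 and q3 end up in different blocks, so they are distinguishable. For instance, the string 'ε' is accepted from only q0.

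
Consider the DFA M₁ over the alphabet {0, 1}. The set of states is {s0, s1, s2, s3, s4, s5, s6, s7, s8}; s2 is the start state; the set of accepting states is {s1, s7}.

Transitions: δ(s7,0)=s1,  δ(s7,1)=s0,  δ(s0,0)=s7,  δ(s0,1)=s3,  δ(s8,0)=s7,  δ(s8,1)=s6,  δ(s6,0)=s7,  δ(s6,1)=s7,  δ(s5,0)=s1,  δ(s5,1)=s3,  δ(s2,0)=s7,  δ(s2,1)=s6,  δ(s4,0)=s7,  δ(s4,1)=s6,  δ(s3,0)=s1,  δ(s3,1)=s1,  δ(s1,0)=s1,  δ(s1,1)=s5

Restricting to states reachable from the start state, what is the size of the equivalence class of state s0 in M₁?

3

States {s4,s8} cannot be reached from the start state, so discard them.
Initial partition by acceptance: {s1,s7} | {s0,s2,s3,s5,s6}.
On input 1, block {s0,s2,s3,s5,s6} splits into {s0,s2,s5} and {s3,s6}.
No further refinement is possible. Final partition (3 blocks): {s1,s7} | {s0,s2,s5} | {s3,s6}.
The equivalence class containing s0 is {s0,s2,s5}, of size 3.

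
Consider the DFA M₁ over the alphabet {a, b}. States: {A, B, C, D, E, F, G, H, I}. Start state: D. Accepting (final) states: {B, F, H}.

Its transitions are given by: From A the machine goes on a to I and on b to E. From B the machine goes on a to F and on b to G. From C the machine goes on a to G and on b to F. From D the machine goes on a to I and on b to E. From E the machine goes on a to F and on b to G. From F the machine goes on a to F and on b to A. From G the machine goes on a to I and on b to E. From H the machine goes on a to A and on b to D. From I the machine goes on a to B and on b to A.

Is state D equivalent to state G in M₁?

Reachable states from the start: {A,B,D,E,F,G,I}. Unreachable: {C,H} — drop them.
Initial partition by acceptance: {B,F} | {A,D,E,G,I}.
On input a, block {A,D,E,G,I} splits into {A,D,G} and {E,I}.
Stable partition: {B,F} | {A,D,G} | {E,I} — 3 equivalence classes.
D and G lie in the same block of the stable partition, so they are equivalent — no string distinguishes them.

Yes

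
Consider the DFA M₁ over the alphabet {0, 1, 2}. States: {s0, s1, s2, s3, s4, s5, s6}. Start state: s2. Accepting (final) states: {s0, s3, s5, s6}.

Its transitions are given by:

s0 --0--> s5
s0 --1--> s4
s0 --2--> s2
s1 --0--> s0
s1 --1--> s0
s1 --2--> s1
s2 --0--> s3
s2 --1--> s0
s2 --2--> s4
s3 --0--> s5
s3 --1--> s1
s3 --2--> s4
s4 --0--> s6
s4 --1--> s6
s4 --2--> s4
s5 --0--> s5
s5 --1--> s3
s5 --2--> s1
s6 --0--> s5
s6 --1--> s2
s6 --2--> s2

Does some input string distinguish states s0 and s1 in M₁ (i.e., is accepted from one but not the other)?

Every state is reachable, so we keep all 7.
Start with accepting vs non-accepting: {s0,s3,s5,s6} | {s1,s2,s4}.
Refine {s0,s3,s5,s6} on symbol 1: members go to different blocks, giving {s0,s3,s6} and {s5}.
Stable partition: {s0,s3,s6} | {s1,s2,s4} | {s5} — 3 equivalence classes.
s0 and s1 end up in different blocks, so they are distinguishable. For instance, the string 'ε' is accepted from only s0.

Yes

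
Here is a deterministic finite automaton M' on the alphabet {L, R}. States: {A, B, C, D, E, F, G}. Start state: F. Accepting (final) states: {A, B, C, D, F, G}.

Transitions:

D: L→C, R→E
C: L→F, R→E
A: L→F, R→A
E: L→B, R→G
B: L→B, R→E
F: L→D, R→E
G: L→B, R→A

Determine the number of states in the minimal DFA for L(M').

All states are reachable from the start state.
P0 = {A,B,C,D,F,G} | {E}.
On input R, block {A,B,C,D,F,G} splits into {B,C,D,F} and {A,G}.
Stable partition: {B,C,D,F} | {E} | {A,G} — 3 equivalence classes.

3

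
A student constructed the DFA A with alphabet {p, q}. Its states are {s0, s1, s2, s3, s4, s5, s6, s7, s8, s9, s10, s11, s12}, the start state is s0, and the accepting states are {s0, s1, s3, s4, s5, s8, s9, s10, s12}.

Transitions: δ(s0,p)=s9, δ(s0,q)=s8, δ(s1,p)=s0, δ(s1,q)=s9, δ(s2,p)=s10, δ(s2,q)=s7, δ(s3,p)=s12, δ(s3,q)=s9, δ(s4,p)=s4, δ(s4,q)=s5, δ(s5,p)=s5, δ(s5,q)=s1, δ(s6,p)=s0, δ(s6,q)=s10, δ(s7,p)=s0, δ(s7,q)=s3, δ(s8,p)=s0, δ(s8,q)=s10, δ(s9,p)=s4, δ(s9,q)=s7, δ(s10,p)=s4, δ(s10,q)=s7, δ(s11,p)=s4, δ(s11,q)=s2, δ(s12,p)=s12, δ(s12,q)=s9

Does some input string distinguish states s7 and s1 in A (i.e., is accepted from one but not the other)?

First remove the unreachable states {s2,s6,s11}; 10 states remain.
Start with accepting vs non-accepting: {s0,s1,s3,s4,s5,s8,s9,s10,s12} | {s7}.
Split {s0,s1,s3,s4,s5,s8,s9,s10,s12} by δ(·,q) → {s0,s1,s3,s4,s5,s8,s12} and {s9,s10}.
Refine {s0,s1,s3,s4,s5,s8,s12} on symbol p: members go to different blocks, giving {s1,s3,s4,s5,s8,s12} and {s0}.
Refine {s1,s3,s4,s5,s8,s12} on symbol p: members go to different blocks, giving {s3,s4,s5,s12} and {s1,s8}.
Refine {s3,s4,s5,s12} on symbol q: members go to different blocks, giving {s3,s12} and {s4} and {s5}.
Stable partition: {s3,s12} | {s7} | {s9,s10} | {s0} | {s1,s8} | {s4} | {s5} — 7 equivalence classes.
s7 and s1 end up in different blocks, so they are distinguishable. For instance, the string 'ε' is accepted from only s1.

Yes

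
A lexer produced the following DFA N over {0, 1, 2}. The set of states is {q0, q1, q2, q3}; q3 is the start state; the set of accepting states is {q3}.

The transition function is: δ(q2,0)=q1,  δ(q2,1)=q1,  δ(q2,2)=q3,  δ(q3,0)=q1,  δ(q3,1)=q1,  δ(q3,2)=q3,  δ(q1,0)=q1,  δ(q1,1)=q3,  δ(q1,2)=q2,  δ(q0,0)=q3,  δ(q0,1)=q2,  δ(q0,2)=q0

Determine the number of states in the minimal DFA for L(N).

3

Reachable states from the start: {q1,q2,q3}. Unreachable: {q0} — drop them.
Start with accepting vs non-accepting: {q3} | {q1,q2}.
On input 1, block {q1,q2} splits into {q1} and {q2}.
Stable partition: {q3} | {q1} | {q2} — 3 equivalence classes.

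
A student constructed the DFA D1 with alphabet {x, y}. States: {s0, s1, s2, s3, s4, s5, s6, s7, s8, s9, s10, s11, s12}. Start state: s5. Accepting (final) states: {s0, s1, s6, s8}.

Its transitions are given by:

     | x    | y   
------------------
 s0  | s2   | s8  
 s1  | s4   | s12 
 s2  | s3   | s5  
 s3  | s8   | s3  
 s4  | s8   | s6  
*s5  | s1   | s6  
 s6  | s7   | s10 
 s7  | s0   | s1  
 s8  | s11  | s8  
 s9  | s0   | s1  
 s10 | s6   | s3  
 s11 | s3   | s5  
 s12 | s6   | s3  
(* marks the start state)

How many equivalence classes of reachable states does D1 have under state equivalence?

States {s9} cannot be reached from the start state, so discard them.
Initial partition by acceptance: {s0,s1,s6,s8} | {s2,s3,s4,s5,s7,s10,s11,s12}.
Split {s0,s1,s6,s8} by δ(·,y) → {s0,s8} and {s1,s6}.
Refine {s2,s3,s4,s5,s7,s10,s11,s12} on symbol x: members go to different blocks, giving {s3,s4,s7} and {s5,s10,s12} and {s2,s11}.
Split {s3,s4,s7} by δ(·,y) → {s4,s7} and {s3}.
On input y, block {s5,s10,s12} splits into {s10,s12} and {s5}.
No further refinement is possible. Final partition (7 blocks): {s0,s8} | {s4,s7} | {s1,s6} | {s10,s12} | {s2,s11} | {s3} | {s5}.

7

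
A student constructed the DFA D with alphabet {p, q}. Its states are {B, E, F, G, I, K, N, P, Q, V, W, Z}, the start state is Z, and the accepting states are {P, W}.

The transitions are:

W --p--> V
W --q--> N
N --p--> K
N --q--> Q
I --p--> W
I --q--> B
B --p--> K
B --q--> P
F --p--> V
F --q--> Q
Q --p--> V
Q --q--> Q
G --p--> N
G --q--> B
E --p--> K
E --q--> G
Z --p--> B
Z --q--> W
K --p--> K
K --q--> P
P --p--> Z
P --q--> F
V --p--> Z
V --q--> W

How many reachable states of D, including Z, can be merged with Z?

States {E,G,I} cannot be reached from the start state, so discard them.
Initial partition by acceptance: {P,W} | {B,F,K,N,Q,V,Z}.
Refine {B,F,K,N,Q,V,Z} on symbol q: members go to different blocks, giving {B,K,V,Z} and {F,N,Q}.
The partition is now stable with 3 blocks: {P,W} | {B,K,V,Z} | {F,N,Q}.
The equivalence class containing Z is {B,K,V,Z}, of size 4.

4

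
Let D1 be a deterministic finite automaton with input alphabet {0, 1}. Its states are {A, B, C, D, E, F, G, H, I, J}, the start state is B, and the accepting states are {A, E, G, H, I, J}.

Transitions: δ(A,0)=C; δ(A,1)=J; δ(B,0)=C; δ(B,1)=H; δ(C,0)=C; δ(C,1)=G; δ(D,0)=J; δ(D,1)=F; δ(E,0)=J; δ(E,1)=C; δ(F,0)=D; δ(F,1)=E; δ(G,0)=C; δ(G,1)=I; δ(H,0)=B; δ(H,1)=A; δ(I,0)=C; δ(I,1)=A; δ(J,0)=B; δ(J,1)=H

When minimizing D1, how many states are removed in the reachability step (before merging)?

No path from B leads to D, E, F; the other 7 states are all reachable.

3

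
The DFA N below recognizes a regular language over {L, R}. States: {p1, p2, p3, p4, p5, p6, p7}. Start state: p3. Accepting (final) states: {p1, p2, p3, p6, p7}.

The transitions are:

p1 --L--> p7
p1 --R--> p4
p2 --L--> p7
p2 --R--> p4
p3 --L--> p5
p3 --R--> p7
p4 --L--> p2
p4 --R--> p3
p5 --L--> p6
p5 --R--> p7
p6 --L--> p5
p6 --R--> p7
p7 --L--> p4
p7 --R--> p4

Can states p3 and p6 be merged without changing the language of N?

States {p1} cannot be reached from the start state, so discard them.
Start with accepting vs non-accepting: {p2,p3,p6,p7} | {p4,p5}.
On input L, block {p2,p3,p6,p7} splits into {p3,p6,p7} and {p2}.
Split {p3,p6,p7} by δ(·,R) → {p3,p6} and {p7}.
Refine {p4,p5} on symbol L: members go to different blocks, giving {p4} and {p5}.
Stable partition: {p3,p6} | {p4} | {p2} | {p7} | {p5} — 5 equivalence classes.
p3 and p6 lie in the same block of the stable partition, so they are equivalent — no string distinguishes them.

Yes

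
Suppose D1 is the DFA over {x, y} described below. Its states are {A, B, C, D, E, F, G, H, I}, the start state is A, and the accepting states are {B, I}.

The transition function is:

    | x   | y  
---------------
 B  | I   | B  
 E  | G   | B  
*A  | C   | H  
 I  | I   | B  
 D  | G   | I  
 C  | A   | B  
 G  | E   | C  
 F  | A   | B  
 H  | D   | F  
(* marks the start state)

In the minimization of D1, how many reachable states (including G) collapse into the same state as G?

2

All states are reachable from the start state.
Initial partition by acceptance: {B,I} | {A,C,D,E,F,G,H}.
On input y, block {A,C,D,E,F,G,H} splits into {C,D,E,F} and {A,G,H}.
Split {A,G,H} by δ(·,y) → {G,H} and {A}.
Refine {C,D,E,F} on symbol x: members go to different blocks, giving {C,F} and {D,E}.
No further refinement is possible. Final partition (5 blocks): {B,I} | {C,F} | {G,H} | {A} | {D,E}.
The equivalence class containing G is {G,H}, of size 2.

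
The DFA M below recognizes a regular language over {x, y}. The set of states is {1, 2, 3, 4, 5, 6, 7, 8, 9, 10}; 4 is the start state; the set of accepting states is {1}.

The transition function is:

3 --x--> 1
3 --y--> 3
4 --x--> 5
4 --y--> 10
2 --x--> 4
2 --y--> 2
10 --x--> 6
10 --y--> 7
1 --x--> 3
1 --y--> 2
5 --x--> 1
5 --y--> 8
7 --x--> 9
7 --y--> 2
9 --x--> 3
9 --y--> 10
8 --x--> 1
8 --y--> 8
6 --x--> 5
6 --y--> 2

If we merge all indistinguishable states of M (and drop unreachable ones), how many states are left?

All states are reachable from the start state.
Start with accepting vs non-accepting: {1} | {2,3,4,5,6,7,8,9,10}.
Refine {2,3,4,5,6,7,8,9,10} on symbol x: members go to different blocks, giving {2,4,6,7,9,10} and {3,5,8}.
Refine {2,4,6,7,9,10} on symbol x: members go to different blocks, giving {2,7,10} and {4,6,9}.
The partition is now stable with 4 blocks: {1} | {2,7,10} | {3,5,8} | {4,6,9}.

4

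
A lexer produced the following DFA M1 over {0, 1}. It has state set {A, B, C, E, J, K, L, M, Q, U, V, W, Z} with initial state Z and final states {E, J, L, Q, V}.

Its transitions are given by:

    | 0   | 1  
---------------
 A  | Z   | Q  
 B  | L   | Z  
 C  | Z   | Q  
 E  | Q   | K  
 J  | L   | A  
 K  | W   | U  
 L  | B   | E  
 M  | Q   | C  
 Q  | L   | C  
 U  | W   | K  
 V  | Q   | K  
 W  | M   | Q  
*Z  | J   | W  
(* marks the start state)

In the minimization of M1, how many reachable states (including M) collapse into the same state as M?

Reachable states from the start: {A,B,C,E,J,K,L,M,Q,U,W,Z}. Unreachable: {V} — drop them.
Start with accepting vs non-accepting: {E,J,L,Q} | {A,B,C,K,M,U,W,Z}.
Split {E,J,L,Q} by δ(·,0) → {E,J,Q} and {L}.
On input 0, block {E,J,Q} splits into {J,Q} and {E}.
Refine {A,B,C,K,M,U,W,Z} on symbol 0: members go to different blocks, giving {A,C,K,U,W} and {M,Z} and {B}.
On input 0, block {A,C,K,U,W} splits into {A,C,W} and {K,U}.
The partition is now stable with 7 blocks: {J,Q} | {A,C,W} | {L} | {E} | {M,Z} | {B} | {K,U}.
The equivalence class containing M is {M,Z}, of size 2.

2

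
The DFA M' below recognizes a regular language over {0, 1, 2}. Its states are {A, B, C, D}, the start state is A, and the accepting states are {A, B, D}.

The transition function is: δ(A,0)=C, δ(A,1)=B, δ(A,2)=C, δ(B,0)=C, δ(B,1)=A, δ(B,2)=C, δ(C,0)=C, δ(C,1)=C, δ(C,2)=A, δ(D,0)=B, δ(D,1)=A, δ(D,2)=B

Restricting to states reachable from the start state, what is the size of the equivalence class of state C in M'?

States {D} cannot be reached from the start state, so discard them.
P0 = {A,B} | {C}.
Stable partition: {A,B} | {C} — 2 equivalence classes.
The equivalence class containing C is {C}, of size 1.

1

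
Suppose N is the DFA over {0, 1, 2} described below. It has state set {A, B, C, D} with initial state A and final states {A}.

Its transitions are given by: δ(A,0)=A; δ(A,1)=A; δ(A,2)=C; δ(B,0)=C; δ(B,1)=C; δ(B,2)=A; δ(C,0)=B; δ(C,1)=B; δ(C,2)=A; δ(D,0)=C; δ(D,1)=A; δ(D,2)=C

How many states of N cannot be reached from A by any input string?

No path from A leads to D; the other 3 states are all reachable.

1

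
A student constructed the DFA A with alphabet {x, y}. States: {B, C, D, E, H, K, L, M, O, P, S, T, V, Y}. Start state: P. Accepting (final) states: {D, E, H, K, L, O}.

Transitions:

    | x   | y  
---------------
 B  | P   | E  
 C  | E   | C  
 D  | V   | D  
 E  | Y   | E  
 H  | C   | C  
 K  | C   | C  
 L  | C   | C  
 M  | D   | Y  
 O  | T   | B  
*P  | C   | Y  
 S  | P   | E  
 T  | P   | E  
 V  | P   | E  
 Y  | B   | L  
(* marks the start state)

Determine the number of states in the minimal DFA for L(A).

States {D,H,K,M,O,S,T,V} cannot be reached from the start state, so discard them.
P0 = {E,L} | {B,C,P,Y}.
Refine {E,L} on symbol y: members go to different blocks, giving {L} and {E}.
Refine {B,C,P,Y} on symbol x: members go to different blocks, giving {B,P,Y} and {C}.
Split {B,P,Y} by δ(·,x) → {B,Y} and {P}.
Split {B,Y} by δ(·,x) → {Y} and {B}.
No further refinement is possible. Final partition (6 blocks): {L} | {Y} | {E} | {C} | {P} | {B}.

6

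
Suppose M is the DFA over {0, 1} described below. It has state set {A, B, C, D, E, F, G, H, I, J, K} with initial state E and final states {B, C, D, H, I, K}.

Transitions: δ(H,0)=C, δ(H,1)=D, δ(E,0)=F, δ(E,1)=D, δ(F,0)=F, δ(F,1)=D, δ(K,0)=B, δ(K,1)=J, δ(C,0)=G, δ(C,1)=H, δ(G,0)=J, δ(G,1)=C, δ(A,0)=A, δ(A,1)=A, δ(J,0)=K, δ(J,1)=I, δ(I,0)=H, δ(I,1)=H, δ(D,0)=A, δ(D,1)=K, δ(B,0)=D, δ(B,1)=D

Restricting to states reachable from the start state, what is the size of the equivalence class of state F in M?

Every state is reachable, so we keep all 11.
Initial partition by acceptance: {B,C,D,H,I,K} | {A,E,F,G,J}.
Refine {B,C,D,H,I,K} on symbol 0: members go to different blocks, giving {B,H,I,K} and {C,D}.
On input 0, block {B,H,I,K} splits into {B,H} and {I,K}.
Split {A,E,F,G,J} by δ(·,0) → {A,E,F,G} and {J}.
On input 0, block {A,E,F,G} splits into {A,E,F} and {G}.
Split {A,E,F} by δ(·,1) → {E,F} and {A}.
Refine {C,D} on symbol 0: members go to different blocks, giving {C} and {D}.
On input 0, block {B,H} splits into {B} and {H}.
Refine {I,K} on symbol 0: members go to different blocks, giving {I} and {K}.
No further refinement is possible. Final partition (10 blocks): {B} | {E,F} | {C} | {I} | {J} | {G} | {A} | {D} | {H} | {K}.
The equivalence class containing F is {E,F}, of size 2.

2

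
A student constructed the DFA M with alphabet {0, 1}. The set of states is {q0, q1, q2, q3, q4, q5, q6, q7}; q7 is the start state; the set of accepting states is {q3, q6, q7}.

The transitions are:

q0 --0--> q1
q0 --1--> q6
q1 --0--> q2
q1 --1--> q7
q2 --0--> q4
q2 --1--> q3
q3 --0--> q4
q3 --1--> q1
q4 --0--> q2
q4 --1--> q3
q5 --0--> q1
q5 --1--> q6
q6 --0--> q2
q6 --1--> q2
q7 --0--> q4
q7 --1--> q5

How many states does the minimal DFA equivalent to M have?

Reachable states from the start: {q1,q2,q3,q4,q5,q6,q7}. Unreachable: {q0} — drop them.
P0 = {q3,q6,q7} | {q1,q2,q4,q5}.
The partition is now stable with 2 blocks: {q3,q6,q7} | {q1,q2,q4,q5}.

2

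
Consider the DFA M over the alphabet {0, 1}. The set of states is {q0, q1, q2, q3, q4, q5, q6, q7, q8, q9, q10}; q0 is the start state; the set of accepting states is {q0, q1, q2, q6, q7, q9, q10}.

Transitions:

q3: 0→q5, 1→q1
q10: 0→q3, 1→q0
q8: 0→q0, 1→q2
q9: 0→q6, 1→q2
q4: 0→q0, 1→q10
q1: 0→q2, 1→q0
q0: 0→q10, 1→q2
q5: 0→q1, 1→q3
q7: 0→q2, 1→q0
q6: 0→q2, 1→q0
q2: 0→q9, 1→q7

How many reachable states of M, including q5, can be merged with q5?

1

First remove the unreachable states {q4,q8}; 9 states remain.
P0 = {q0,q1,q2,q6,q7,q9,q10} | {q3,q5}.
On input 0, block {q0,q1,q2,q6,q7,q9,q10} splits into {q0,q1,q2,q6,q7,q9} and {q10}.
On input 0, block {q0,q1,q2,q6,q7,q9} splits into {q1,q2,q6,q7,q9} and {q0}.
On input 1, block {q1,q2,q6,q7,q9} splits into {q1,q6,q7} and {q2,q9}.
On input 0, block {q3,q5} splits into {q3} and {q5}.
On input 0, block {q2,q9} splits into {q2} and {q9}.
The partition is now stable with 7 blocks: {q1,q6,q7} | {q3} | {q10} | {q0} | {q2} | {q5} | {q9}.
The equivalence class containing q5 is {q5}, of size 1.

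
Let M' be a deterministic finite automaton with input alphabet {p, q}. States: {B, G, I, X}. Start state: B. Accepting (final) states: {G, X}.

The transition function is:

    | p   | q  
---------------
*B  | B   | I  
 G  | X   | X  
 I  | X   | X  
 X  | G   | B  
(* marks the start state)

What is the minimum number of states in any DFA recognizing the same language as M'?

4

Start with accepting vs non-accepting: {G,X} | {B,I}.
On input q, block {G,X} splits into {G} and {X}.
Refine {B,I} on symbol p: members go to different blocks, giving {I} and {B}.
Stable partition: {G} | {I} | {X} | {B} — 4 equivalence classes.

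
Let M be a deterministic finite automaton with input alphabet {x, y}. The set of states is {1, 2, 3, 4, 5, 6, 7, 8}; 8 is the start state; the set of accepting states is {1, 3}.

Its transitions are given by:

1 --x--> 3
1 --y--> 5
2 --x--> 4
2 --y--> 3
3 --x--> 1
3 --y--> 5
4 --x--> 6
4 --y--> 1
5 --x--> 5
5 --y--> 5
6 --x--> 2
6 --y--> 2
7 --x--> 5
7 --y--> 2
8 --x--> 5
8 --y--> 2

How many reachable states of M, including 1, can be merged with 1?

2

States {7} cannot be reached from the start state, so discard them.
Start with accepting vs non-accepting: {1,3} | {2,4,5,6,8}.
Refine {2,4,5,6,8} on symbol y: members go to different blocks, giving {5,6,8} and {2,4}.
Refine {5,6,8} on symbol x: members go to different blocks, giving {5,8} and {6}.
Split {5,8} by δ(·,y) → {5} and {8}.
Refine {2,4} on symbol x: members go to different blocks, giving {2} and {4}.
Stable partition: {1,3} | {5} | {2} | {6} | {8} | {4} — 6 equivalence classes.
The equivalence class containing 1 is {1,3}, of size 2.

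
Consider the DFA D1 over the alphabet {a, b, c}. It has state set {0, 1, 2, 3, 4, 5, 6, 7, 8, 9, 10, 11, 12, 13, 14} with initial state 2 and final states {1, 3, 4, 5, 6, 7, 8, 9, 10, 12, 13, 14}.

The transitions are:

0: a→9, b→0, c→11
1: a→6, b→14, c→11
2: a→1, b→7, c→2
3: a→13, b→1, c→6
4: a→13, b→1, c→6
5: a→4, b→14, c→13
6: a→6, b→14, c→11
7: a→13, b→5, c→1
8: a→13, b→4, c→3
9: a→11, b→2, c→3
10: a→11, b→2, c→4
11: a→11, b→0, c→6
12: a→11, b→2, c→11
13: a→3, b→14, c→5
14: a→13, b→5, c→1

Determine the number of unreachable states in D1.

3

Starting at 2 and following transitions, the reachable set is {0, 1, 2, 3, 4, 5, 6, 7, 9, 11, 13, 14}. That leaves 8, 10, 12 unreachable — 3 in total.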